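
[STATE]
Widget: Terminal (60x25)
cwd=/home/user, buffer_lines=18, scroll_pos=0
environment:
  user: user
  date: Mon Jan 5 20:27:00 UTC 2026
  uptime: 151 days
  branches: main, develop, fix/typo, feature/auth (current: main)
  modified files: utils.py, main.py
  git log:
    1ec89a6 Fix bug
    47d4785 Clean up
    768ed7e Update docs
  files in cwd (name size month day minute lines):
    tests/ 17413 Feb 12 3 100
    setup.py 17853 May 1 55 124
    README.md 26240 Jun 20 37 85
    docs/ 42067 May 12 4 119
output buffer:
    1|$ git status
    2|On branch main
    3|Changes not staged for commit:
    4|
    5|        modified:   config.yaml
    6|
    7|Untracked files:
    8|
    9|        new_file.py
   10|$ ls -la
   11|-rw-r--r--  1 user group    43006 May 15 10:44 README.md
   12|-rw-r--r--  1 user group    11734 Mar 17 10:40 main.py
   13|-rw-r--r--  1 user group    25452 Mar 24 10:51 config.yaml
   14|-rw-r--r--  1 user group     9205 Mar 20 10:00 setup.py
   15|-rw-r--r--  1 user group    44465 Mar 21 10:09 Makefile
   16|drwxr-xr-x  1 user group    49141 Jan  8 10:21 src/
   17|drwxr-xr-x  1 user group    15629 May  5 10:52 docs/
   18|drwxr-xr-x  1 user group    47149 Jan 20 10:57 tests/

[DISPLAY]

$ git status                                                
On branch main                                              
Changes not staged for commit:                              
                                                            
        modified:   config.yaml                             
                                                            
Untracked files:                                            
                                                            
        new_file.py                                         
$ ls -la                                                    
-rw-r--r--  1 user group    43006 May 15 10:44 README.md    
-rw-r--r--  1 user group    11734 Mar 17 10:40 main.py      
-rw-r--r--  1 user group    25452 Mar 24 10:51 config.yaml  
-rw-r--r--  1 user group     9205 Mar 20 10:00 setup.py     
-rw-r--r--  1 user group    44465 Mar 21 10:09 Makefile     
drwxr-xr-x  1 user group    49141 Jan  8 10:21 src/         
drwxr-xr-x  1 user group    15629 May  5 10:52 docs/        
drwxr-xr-x  1 user group    47149 Jan 20 10:57 tests/       
$ █                                                         
                                                            
                                                            
                                                            
                                                            
                                                            
                                                            


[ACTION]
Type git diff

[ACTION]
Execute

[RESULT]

On branch main                                              
Changes not staged for commit:                              
                                                            
        modified:   config.yaml                             
                                                            
Untracked files:                                            
                                                            
        new_file.py                                         
$ ls -la                                                    
-rw-r--r--  1 user group    43006 May 15 10:44 README.md    
-rw-r--r--  1 user group    11734 Mar 17 10:40 main.py      
-rw-r--r--  1 user group    25452 Mar 24 10:51 config.yaml  
-rw-r--r--  1 user group     9205 Mar 20 10:00 setup.py     
-rw-r--r--  1 user group    44465 Mar 21 10:09 Makefile     
drwxr-xr-x  1 user group    49141 Jan  8 10:21 src/         
drwxr-xr-x  1 user group    15629 May  5 10:52 docs/        
drwxr-xr-x  1 user group    47149 Jan 20 10:57 tests/       
$ git diff                                                  
diff --git a/main.py b/main.py                              
--- a/main.py                                               
+++ b/main.py                                               
@@ -1,3 +1,4 @@                                             
+# updated                                                  
 import sys                                                 
$ █                                                         


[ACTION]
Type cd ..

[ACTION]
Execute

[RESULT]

                                                            
        modified:   config.yaml                             
                                                            
Untracked files:                                            
                                                            
        new_file.py                                         
$ ls -la                                                    
-rw-r--r--  1 user group    43006 May 15 10:44 README.md    
-rw-r--r--  1 user group    11734 Mar 17 10:40 main.py      
-rw-r--r--  1 user group    25452 Mar 24 10:51 config.yaml  
-rw-r--r--  1 user group     9205 Mar 20 10:00 setup.py     
-rw-r--r--  1 user group    44465 Mar 21 10:09 Makefile     
drwxr-xr-x  1 user group    49141 Jan  8 10:21 src/         
drwxr-xr-x  1 user group    15629 May  5 10:52 docs/        
drwxr-xr-x  1 user group    47149 Jan 20 10:57 tests/       
$ git diff                                                  
diff --git a/main.py b/main.py                              
--- a/main.py                                               
+++ b/main.py                                               
@@ -1,3 +1,4 @@                                             
+# updated                                                  
 import sys                                                 
$ cd ..                                                     
                                                            
$ █                                                         


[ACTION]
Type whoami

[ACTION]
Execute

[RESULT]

                                                            
Untracked files:                                            
                                                            
        new_file.py                                         
$ ls -la                                                    
-rw-r--r--  1 user group    43006 May 15 10:44 README.md    
-rw-r--r--  1 user group    11734 Mar 17 10:40 main.py      
-rw-r--r--  1 user group    25452 Mar 24 10:51 config.yaml  
-rw-r--r--  1 user group     9205 Mar 20 10:00 setup.py     
-rw-r--r--  1 user group    44465 Mar 21 10:09 Makefile     
drwxr-xr-x  1 user group    49141 Jan  8 10:21 src/         
drwxr-xr-x  1 user group    15629 May  5 10:52 docs/        
drwxr-xr-x  1 user group    47149 Jan 20 10:57 tests/       
$ git diff                                                  
diff --git a/main.py b/main.py                              
--- a/main.py                                               
+++ b/main.py                                               
@@ -1,3 +1,4 @@                                             
+# updated                                                  
 import sys                                                 
$ cd ..                                                     
                                                            
$ whoami                                                    
user                                                        
$ █                                                         


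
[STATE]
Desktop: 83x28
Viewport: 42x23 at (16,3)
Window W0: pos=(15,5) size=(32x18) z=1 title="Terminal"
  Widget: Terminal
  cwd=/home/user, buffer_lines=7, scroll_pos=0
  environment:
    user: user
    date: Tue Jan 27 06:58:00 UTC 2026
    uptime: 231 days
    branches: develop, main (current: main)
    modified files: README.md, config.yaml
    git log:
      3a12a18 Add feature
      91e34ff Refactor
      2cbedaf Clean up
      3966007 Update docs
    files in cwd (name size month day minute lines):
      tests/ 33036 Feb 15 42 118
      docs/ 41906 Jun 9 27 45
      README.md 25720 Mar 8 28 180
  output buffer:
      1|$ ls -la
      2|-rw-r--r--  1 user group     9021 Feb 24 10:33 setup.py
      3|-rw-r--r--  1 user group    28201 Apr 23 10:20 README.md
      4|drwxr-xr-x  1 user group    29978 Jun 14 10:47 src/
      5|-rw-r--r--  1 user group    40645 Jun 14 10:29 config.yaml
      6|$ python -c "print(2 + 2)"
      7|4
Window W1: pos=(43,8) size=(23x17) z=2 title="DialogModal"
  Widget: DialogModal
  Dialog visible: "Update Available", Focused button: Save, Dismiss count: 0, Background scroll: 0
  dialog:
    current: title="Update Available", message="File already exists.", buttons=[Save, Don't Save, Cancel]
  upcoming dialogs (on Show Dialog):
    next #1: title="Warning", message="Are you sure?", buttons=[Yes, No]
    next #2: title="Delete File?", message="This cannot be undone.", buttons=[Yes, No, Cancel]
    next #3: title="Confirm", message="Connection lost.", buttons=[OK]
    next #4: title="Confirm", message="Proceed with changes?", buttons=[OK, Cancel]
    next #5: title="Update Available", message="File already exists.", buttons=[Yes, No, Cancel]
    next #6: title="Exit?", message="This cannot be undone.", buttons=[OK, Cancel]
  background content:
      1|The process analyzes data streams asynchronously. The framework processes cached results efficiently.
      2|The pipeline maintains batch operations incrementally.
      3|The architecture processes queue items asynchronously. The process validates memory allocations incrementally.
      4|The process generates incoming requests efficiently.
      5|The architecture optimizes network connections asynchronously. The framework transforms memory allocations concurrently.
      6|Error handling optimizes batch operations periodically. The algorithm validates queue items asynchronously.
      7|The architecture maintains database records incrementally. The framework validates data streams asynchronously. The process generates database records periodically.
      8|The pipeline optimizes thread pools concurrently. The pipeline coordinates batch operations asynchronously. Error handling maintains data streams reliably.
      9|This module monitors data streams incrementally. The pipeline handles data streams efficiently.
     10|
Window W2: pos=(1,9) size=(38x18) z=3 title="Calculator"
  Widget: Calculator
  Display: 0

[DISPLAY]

                                          
                                          
━━━━━━━━━━━━━━━━━━━━━━━━━━━━━━┓           
 Terminal                     ┃           
──────────────────────────────┨           
$ ls -la                   ┏━━━━━━━━━━━━━━
━━━━━━━━━━━━━━━━━━━━━━┓p   ┃ DialogModal  
                      ┃p   ┠──────────────
──────────────────────┨p   ┃The process an
                     0┃p   ┃The pipeline m
──┐                   ┃2)" ┃The architectu
÷ │                   ┃    ┃The process ge
──┤                   ┃    ┃Th┌───────────
× │                   ┃    ┃Er│Update Avai
──┤                   ┃    ┃Th│File alread
- │                   ┃    ┃Th│[Save]  Don
──┤                   ┃    ┃Th└───────────
+ │                   ┃    ┃              
──┤                   ┃    ┃              
M+│                   ┃━━━━┃              
──┘                   ┃    ┃              
                      ┃    ┗━━━━━━━━━━━━━━
                      ┃                   


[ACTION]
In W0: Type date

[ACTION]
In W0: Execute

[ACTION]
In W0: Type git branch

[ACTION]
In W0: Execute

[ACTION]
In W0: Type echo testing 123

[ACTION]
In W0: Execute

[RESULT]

                                          
                                          
━━━━━━━━━━━━━━━━━━━━━━━━━━━━━━┓           
 Terminal                     ┃           
──────────────────────────────┨           
-rw-r--r--  1 user group   ┏━━━━━━━━━━━━━━
━━━━━━━━━━━━━━━━━━━━━━┓p   ┃ DialogModal  
                      ┃p   ┠──────────────
──────────────────────┨p   ┃The process an
                     0┃2)" ┃The pipeline m
──┐                   ┃    ┃The architectu
÷ │                   ┃    ┃The process ge
──┤                   ┃ 202┃Th┌───────────
× │                   ┃    ┃Er│Update Avai
──┤                   ┃    ┃Th│File alread
- │                   ┃    ┃Th│[Save]  Don
──┤                   ┃    ┃Th└───────────
+ │                   ┃    ┃              
──┤                   ┃    ┃              
M+│                   ┃━━━━┃              
──┘                   ┃    ┃              
                      ┃    ┗━━━━━━━━━━━━━━
                      ┃                   


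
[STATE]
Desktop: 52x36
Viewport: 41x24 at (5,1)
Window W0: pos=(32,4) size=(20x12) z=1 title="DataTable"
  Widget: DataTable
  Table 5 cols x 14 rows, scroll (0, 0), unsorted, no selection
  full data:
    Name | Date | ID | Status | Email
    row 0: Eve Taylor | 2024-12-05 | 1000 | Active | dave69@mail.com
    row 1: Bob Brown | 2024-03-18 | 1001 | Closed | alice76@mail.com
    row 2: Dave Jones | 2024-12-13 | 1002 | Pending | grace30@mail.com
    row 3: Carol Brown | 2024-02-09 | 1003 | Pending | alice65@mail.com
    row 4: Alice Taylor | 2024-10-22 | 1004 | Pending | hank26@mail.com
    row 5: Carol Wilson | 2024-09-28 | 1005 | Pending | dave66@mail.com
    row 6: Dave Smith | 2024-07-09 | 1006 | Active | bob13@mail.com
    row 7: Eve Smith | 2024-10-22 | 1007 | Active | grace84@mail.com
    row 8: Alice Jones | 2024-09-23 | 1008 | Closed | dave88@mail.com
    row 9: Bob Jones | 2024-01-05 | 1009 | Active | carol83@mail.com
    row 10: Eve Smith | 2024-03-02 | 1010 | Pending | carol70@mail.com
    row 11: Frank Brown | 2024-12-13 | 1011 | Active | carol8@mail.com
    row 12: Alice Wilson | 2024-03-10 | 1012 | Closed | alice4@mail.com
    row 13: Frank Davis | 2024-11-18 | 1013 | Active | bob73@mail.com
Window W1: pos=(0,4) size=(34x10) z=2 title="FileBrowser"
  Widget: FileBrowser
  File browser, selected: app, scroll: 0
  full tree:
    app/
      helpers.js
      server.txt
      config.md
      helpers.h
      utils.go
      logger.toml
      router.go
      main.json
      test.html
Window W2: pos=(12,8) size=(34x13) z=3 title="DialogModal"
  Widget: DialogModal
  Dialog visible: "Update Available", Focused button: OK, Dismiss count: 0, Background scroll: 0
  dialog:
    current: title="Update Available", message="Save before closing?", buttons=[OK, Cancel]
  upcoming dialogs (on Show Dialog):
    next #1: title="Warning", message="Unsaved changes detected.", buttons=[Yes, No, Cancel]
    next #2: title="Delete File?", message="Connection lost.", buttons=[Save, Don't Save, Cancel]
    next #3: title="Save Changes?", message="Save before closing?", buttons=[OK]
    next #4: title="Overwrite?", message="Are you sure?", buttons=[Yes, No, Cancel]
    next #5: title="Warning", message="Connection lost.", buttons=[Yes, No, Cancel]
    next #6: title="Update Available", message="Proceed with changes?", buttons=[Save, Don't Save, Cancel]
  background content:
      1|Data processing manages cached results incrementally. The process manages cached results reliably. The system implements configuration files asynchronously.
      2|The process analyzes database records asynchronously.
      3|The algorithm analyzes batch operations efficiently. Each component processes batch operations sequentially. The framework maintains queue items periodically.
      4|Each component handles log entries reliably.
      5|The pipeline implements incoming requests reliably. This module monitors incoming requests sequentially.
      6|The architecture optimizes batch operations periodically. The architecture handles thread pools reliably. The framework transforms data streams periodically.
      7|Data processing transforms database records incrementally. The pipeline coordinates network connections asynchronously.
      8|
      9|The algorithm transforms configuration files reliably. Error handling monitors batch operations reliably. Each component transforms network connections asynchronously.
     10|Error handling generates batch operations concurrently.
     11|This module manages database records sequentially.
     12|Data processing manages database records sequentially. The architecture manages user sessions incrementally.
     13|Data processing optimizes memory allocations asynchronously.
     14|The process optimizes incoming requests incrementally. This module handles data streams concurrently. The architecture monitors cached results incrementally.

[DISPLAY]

                                         
                                         
                                         
━━━━━━━━━━━━━━━━━━━━━━━━━━━━┓━━━━━━━━━━━━
eBrowser                    ┃DataTable   
────────────────────────────┨────────────
] app/                      ┃ame        │
helpers┏━━━━━━━━━━━━━━━━━━━━━━━━━━━━━━━━┓
server.┃ DialogModal                    ┃
config.┠────────────────────────────────┨
helpers┃Data processing manages cached r┃
utils.g┃The process analyzes database re┃
━━━━━━━┃The ┌──────────────────────┐ ope┃
       ┃Each│   Update Available   │ntri┃
       ┃The │ Save before closing? │ming┃
       ┃The │    [OK]  Cancel      │atch┃
       ┃Data└──────────────────────┘atab┃
       ┃                                ┃
       ┃The algorithm transforms configu┃
       ┗━━━━━━━━━━━━━━━━━━━━━━━━━━━━━━━━┛
                                         
                                         
                                         
                                         


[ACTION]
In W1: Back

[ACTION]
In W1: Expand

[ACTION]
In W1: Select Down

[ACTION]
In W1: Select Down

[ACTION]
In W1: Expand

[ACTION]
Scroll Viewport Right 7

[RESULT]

                                         
                                         
                                         
━━━━━━━━━━━━━━━━━━━━━━┓━━━━━━━━━━━━━━━━━┓
er                    ┃DataTable        ┃
──────────────────────┨─────────────────┨
                      ┃ame        │Date ┃
s┏━━━━━━━━━━━━━━━━━━━━━━━━━━━━━━━━┓─────┃
.┃ DialogModal                    ┃2024-┃
.┠────────────────────────────────┨2024-┃
s┃Data processing manages cached r┃2024-┃
g┃The process analyzes database re┃2024-┃
━┃The ┌──────────────────────┐ ope┃2024-┃
 ┃Each│   Update Available   │ntri┃2024-┃
 ┃The │ Save before closing? │ming┃━━━━━┛
 ┃The │    [OK]  Cancel      │atch┃      
 ┃Data└──────────────────────┘atab┃      
 ┃                                ┃      
 ┃The algorithm transforms configu┃      
 ┗━━━━━━━━━━━━━━━━━━━━━━━━━━━━━━━━┛      
                                         
                                         
                                         
                                         


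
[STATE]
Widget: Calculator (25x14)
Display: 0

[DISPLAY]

                        0
┌───┬───┬───┬───┐        
│ 7 │ 8 │ 9 │ ÷ │        
├───┼───┼───┼───┤        
│ 4 │ 5 │ 6 │ × │        
├───┼───┼───┼───┤        
│ 1 │ 2 │ 3 │ - │        
├───┼───┼───┼───┤        
│ 0 │ . │ = │ + │        
├───┼───┼───┼───┤        
│ C │ MC│ MR│ M+│        
└───┴───┴───┴───┘        
                         
                         


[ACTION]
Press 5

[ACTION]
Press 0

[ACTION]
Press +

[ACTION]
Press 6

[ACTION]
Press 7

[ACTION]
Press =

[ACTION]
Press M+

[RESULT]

                      117
┌───┬───┬───┬───┐        
│ 7 │ 8 │ 9 │ ÷ │        
├───┼───┼───┼───┤        
│ 4 │ 5 │ 6 │ × │        
├───┼───┼───┼───┤        
│ 1 │ 2 │ 3 │ - │        
├───┼───┼───┼───┤        
│ 0 │ . │ = │ + │        
├───┼───┼───┼───┤        
│ C │ MC│ MR│ M+│        
└───┴───┴───┴───┘        
                         
                         


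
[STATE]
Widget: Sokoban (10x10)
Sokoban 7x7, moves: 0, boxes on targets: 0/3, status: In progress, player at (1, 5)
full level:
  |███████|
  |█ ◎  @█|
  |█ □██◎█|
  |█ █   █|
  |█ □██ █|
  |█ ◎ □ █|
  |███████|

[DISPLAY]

███████   
█ ◎  @█   
█ □██◎█   
█ █   █   
█ □██ █   
█ ◎ □ █   
███████   
Moves: 0  
          
          


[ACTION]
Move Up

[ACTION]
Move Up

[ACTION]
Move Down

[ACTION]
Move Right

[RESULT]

███████   
█ ◎   █   
█ □██+█   
█ █   █   
█ □██ █   
█ ◎ □ █   
███████   
Moves: 1  
          
          


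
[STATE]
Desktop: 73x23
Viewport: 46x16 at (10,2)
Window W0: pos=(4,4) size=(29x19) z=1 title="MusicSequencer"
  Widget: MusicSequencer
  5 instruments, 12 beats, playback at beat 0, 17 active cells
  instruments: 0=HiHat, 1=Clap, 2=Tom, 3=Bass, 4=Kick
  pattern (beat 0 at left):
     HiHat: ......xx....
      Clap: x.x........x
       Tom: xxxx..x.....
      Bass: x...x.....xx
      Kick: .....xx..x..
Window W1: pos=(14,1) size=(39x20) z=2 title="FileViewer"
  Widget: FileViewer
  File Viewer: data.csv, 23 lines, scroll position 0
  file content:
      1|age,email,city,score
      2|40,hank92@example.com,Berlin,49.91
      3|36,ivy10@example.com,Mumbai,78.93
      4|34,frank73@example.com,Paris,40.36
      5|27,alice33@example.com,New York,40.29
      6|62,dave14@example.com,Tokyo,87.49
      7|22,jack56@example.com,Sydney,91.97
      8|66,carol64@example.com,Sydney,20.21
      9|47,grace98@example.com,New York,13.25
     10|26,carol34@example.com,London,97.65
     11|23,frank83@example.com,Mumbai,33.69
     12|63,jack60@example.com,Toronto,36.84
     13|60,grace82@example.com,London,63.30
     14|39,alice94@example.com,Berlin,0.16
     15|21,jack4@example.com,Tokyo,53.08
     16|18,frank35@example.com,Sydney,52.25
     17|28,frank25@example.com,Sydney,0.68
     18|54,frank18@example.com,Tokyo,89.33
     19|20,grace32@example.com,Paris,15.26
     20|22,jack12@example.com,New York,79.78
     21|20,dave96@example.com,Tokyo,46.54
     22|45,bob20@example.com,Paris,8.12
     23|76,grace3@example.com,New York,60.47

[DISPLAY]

    ┃ FileViewer                          ┃   
    ┠─────────────────────────────────────┨   
━━━━┃age,email,city,score                ▲┃   
cSeq┃40,hank92@example.com,Berlin,49.91  █┃   
────┃36,ivy10@example.com,Mumbai,78.93   ░┃   
 ▼12┃34,frank73@example.com,Paris,40.36  ░┃   
t···┃27,alice33@example.com,New York,40.2░┃   
p█·█┃62,dave14@example.com,Tokyo,87.49   ░┃   
m███┃22,jack56@example.com,Sydney,91.97  ░┃   
s█··┃66,carol64@example.com,Sydney,20.21 ░┃   
k···┃47,grace98@example.com,New York,13.2░┃   
    ┃26,carol34@example.com,London,97.65 ░┃   
    ┃23,frank83@example.com,Mumbai,33.69 ░┃   
    ┃63,jack60@example.com,Toronto,36.84 ░┃   
    ┃60,grace82@example.com,London,63.30 ░┃   
    ┃39,alice94@example.com,Berlin,0.16  ░┃   


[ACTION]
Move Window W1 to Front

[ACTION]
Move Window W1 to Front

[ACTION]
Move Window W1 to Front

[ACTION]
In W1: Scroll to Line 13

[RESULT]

    ┃ FileViewer                          ┃   
    ┠─────────────────────────────────────┨   
━━━━┃66,carol64@example.com,Sydney,20.21 ▲┃   
cSeq┃47,grace98@example.com,New York,13.2░┃   
────┃26,carol34@example.com,London,97.65 ░┃   
 ▼12┃23,frank83@example.com,Mumbai,33.69 ░┃   
t···┃63,jack60@example.com,Toronto,36.84 ░┃   
p█·█┃60,grace82@example.com,London,63.30 ░┃   
m███┃39,alice94@example.com,Berlin,0.16  ░┃   
s█··┃21,jack4@example.com,Tokyo,53.08    ░┃   
k···┃18,frank35@example.com,Sydney,52.25 ░┃   
    ┃28,frank25@example.com,Sydney,0.68  ░┃   
    ┃54,frank18@example.com,Tokyo,89.33  ░┃   
    ┃20,grace32@example.com,Paris,15.26  ░┃   
    ┃22,jack12@example.com,New York,79.78░┃   
    ┃20,dave96@example.com,Tokyo,46.54   ░┃   


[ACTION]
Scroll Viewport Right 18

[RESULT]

                         ┃                    
─────────────────────────┨                    
xample.com,Sydney,20.21 ▲┃                    
xample.com,New York,13.2░┃                    
xample.com,London,97.65 ░┃                    
xample.com,Mumbai,33.69 ░┃                    
ample.com,Toronto,36.84 ░┃                    
xample.com,London,63.30 ░┃                    
xample.com,Berlin,0.16  ░┃                    
mple.com,Tokyo,53.08    ░┃                    
xample.com,Sydney,52.25 ░┃                    
xample.com,Sydney,0.68  ░┃                    
xample.com,Tokyo,89.33  ░┃                    
xample.com,Paris,15.26  ░┃                    
ample.com,New York,79.78░┃                    
ample.com,Tokyo,46.54   ░┃                    


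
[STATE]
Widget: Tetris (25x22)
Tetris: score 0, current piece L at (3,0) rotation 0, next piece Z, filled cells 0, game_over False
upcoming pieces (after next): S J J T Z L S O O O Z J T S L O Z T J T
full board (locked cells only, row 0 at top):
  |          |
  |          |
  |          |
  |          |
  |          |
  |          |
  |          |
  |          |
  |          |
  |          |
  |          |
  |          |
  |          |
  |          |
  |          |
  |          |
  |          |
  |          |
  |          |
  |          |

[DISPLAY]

     ▒    │Next:         
   ▒▒▒    │▓▓            
          │ ▓▓           
          │              
          │              
          │              
          │Score:        
          │0             
          │              
          │              
          │              
          │              
          │              
          │              
          │              
          │              
          │              
          │              
          │              
          │              
          │              
          │              


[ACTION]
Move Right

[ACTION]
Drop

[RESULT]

          │Next:         
      ▒   │▓▓            
    ▒▒▒   │ ▓▓           
          │              
          │              
          │              
          │Score:        
          │0             
          │              
          │              
          │              
          │              
          │              
          │              
          │              
          │              
          │              
          │              
          │              
          │              
          │              
          │              


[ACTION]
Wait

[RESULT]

          │Next:         
          │▓▓            
      ▒   │ ▓▓           
    ▒▒▒   │              
          │              
          │              
          │Score:        
          │0             
          │              
          │              
          │              
          │              
          │              
          │              
          │              
          │              
          │              
          │              
          │              
          │              
          │              
          │              


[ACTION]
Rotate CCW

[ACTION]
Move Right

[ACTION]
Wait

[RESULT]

          │Next:         
          │▓▓            
          │ ▓▓           
     ▒▒   │              
      ▒   │              
      ▒   │              
          │Score:        
          │0             
          │              
          │              
          │              
          │              
          │              
          │              
          │              
          │              
          │              
          │              
          │              
          │              
          │              
          │              


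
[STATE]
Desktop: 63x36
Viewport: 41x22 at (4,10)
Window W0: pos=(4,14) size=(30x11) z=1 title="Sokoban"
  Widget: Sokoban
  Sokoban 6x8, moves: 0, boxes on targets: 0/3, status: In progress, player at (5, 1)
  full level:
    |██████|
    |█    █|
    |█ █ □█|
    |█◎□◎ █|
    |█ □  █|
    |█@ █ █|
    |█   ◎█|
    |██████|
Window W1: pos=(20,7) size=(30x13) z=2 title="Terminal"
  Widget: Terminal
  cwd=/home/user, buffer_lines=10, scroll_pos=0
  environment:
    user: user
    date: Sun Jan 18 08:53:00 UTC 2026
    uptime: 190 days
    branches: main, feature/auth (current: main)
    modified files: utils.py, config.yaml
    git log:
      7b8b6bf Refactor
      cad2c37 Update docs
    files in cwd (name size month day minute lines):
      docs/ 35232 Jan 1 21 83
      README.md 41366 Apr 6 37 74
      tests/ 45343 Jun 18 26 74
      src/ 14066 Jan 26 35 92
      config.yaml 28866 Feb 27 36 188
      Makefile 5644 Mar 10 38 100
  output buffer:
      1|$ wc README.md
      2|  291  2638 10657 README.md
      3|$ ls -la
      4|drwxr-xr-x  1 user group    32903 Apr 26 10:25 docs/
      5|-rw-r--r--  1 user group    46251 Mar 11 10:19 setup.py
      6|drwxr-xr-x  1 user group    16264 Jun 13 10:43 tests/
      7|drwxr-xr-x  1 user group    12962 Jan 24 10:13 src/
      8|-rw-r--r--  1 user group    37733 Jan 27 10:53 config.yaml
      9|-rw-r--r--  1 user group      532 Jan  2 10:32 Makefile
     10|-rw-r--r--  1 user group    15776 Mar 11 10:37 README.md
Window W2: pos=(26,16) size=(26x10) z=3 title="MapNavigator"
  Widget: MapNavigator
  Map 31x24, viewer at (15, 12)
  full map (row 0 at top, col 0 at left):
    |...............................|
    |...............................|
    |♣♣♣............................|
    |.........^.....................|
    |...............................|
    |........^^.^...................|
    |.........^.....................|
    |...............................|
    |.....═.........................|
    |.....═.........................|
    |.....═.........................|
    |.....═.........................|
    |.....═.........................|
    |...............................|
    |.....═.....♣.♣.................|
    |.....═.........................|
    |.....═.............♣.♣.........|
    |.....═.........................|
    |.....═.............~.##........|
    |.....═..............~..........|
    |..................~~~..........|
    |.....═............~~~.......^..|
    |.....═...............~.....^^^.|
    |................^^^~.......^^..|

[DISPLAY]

                ┃$ wc README.md          
                ┃  291  2638 10657 README
                ┃$ ls -la                
                ┃drwxr-xr-x  1 user group
┏━━━━━━━━━━━━━━━┃-rw-r--r--  1 user group
┃ Sokoban       ┃drwxr-xr-x  1 user group
┠───────────────┃drwxr┏━━━━━━━━━━━━━━━━━━
┃██████         ┃-rw-r┃ MapNavigator     
┃█    █         ┃-rw-r┠──────────────────
┃█ █ □█         ┗━━━━━┃..═...............
┃█◎□◎ █               ┃..═...............
┃█ □  █               ┃..═...............
┃█@ █ █               ┃..═.........@.....
┃█   ◎█               ┃..................
┗━━━━━━━━━━━━━━━━━━━━━┃..═.....♣.♣.......
                      ┗━━━━━━━━━━━━━━━━━━
                                         
                                         
                                         
                                         
                                         
                                         


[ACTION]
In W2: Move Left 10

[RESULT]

                ┃$ wc README.md          
                ┃  291  2638 10657 README
                ┃$ ls -la                
                ┃drwxr-xr-x  1 user group
┏━━━━━━━━━━━━━━━┃-rw-r--r--  1 user group
┃ Sokoban       ┃drwxr-xr-x  1 user group
┠───────────────┃drwxr┏━━━━━━━━━━━━━━━━━━
┃██████         ┃-rw-r┃ MapNavigator     
┃█    █         ┃-rw-r┠──────────────────
┃█ █ □█         ┗━━━━━┃       .....═.....
┃█◎□◎ █               ┃       .....═.....
┃█ □  █               ┃       .....═.....
┃█@ █ █               ┃       .....@.....
┃█   ◎█               ┃       ...........
┗━━━━━━━━━━━━━━━━━━━━━┃       .....═.....
                      ┗━━━━━━━━━━━━━━━━━━
                                         
                                         
                                         
                                         
                                         
                                         


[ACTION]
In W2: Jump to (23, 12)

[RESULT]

                ┃$ wc README.md          
                ┃  291  2638 10657 README
                ┃$ ls -la                
                ┃drwxr-xr-x  1 user group
┏━━━━━━━━━━━━━━━┃-rw-r--r--  1 user group
┃ Sokoban       ┃drwxr-xr-x  1 user group
┠───────────────┃drwxr┏━━━━━━━━━━━━━━━━━━
┃██████         ┃-rw-r┃ MapNavigator     
┃█    █         ┃-rw-r┠──────────────────
┃█ █ □█         ┗━━━━━┃..................
┃█◎□◎ █               ┃..................
┃█ □  █               ┃..................
┃█@ █ █               ┃............@.....
┃█   ◎█               ┃..................
┗━━━━━━━━━━━━━━━━━━━━━┃♣.♣...............
                      ┗━━━━━━━━━━━━━━━━━━
                                         
                                         
                                         
                                         
                                         
                                         


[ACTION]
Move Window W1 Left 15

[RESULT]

 ┃$ wc README.md              ┃          
 ┃  291  2638 10657 README.md ┃          
 ┃$ ls -la                    ┃          
 ┃drwxr-xr-x  1 user group    ┃          
┏┃-rw-r--r--  1 user group    ┃          
┃┃drwxr-xr-x  1 user group    ┃          
┠┃drwxr-xr-x  1 user g┏━━━━━━━━━━━━━━━━━━
┃┃-rw-r--r--  1 user g┃ MapNavigator     
┃┃-rw-r--r--  1 user g┠──────────────────
┃┗━━━━━━━━━━━━━━━━━━━━┃..................
┃█◎□◎ █               ┃..................
┃█ □  █               ┃..................
┃█@ █ █               ┃............@.....
┃█   ◎█               ┃..................
┗━━━━━━━━━━━━━━━━━━━━━┃♣.♣...............
                      ┗━━━━━━━━━━━━━━━━━━
                                         
                                         
                                         
                                         
                                         
                                         


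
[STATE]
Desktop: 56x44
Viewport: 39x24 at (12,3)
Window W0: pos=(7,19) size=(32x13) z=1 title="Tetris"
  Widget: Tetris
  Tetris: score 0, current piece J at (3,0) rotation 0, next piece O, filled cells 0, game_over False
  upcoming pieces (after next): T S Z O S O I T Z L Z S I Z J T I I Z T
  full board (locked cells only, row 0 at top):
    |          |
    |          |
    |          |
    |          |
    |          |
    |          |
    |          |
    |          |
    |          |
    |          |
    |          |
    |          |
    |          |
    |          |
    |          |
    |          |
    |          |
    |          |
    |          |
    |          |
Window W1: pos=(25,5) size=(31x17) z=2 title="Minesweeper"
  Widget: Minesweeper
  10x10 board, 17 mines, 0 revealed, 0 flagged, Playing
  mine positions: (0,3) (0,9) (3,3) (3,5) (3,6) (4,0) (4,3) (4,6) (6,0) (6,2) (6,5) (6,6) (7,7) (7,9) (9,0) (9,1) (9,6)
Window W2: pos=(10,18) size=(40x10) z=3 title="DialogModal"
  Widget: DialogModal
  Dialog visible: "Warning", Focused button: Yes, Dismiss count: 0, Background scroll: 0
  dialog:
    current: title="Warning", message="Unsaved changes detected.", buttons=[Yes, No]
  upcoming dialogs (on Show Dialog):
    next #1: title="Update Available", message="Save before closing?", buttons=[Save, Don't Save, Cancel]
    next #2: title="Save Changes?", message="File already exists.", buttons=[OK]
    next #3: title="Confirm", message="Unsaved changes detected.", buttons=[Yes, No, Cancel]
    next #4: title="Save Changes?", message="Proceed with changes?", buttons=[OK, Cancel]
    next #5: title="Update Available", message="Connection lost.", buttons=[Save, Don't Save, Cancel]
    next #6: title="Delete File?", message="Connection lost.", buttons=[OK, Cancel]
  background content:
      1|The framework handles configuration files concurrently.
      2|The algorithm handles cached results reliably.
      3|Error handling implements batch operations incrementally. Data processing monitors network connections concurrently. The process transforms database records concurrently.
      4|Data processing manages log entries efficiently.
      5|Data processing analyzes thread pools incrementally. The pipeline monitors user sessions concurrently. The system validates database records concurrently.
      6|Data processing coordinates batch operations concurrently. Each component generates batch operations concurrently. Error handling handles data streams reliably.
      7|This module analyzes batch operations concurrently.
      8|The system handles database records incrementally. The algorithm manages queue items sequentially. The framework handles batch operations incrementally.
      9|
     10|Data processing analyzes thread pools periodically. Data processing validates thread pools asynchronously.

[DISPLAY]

                                       
                                       
             ┏━━━━━━━━━━━━━━━━━━━━━━━━━
             ┃ Minesweeper             
             ┠─────────────────────────
             ┃■■■■■■■■■■               
             ┃■■■■■■■■■■               
             ┃■■■■■■■■■■               
             ┃■■■■■■■■■■               
             ┃■■■■■■■■■■               
             ┃■■■■■■■■■■               
             ┃■■■■■■■■■■               
             ┃■■■■■■■■■■               
             ┃■■■■■■■■■■               
             ┃■■■■■■■■■■               
━━━━━━━━━━━━━━━━━━━━━━━━━━━━━━━━━━━━━┓ 
DialogModal                          ┃ 
─────────────────────────────────────┨ 
he ┌───────────────────────────┐on fi┃━
he │          Warning          │lts r┃ 
rro│ Unsaved changes detected. │perat┃ 
ata│         [Yes]  No         │es ef┃ 
ata└───────────────────────────┘ools ┃ 
ata processing coordinates batch oper┃ 


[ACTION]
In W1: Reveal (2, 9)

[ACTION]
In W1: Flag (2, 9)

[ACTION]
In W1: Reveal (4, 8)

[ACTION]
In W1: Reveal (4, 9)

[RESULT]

                                       
                                       
             ┏━━━━━━━━━━━━━━━━━━━━━━━━━
             ┃ Minesweeper             
             ┠─────────────────────────
             ┃■■■■1   1■               
             ┃■■■■1   11               
             ┃■■■■2221                 
             ┃■■■■■■■2                 
             ┃■■■■■■■2                 
             ┃■■■■■■■2                 
             ┃■■■■■■■221               
             ┃■■■■■■■■■■               
             ┃■■■■■■■■■■               
             ┃■■■■■■■■■■               
━━━━━━━━━━━━━━━━━━━━━━━━━━━━━━━━━━━━━┓ 
DialogModal                          ┃ 
─────────────────────────────────────┨ 
he ┌───────────────────────────┐on fi┃━
he │          Warning          │lts r┃ 
rro│ Unsaved changes detected. │perat┃ 
ata│         [Yes]  No         │es ef┃ 
ata└───────────────────────────┘ools ┃ 
ata processing coordinates batch oper┃ 


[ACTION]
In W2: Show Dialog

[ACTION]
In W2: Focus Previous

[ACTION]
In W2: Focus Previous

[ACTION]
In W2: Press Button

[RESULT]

                                       
                                       
             ┏━━━━━━━━━━━━━━━━━━━━━━━━━
             ┃ Minesweeper             
             ┠─────────────────────────
             ┃■■■■1   1■               
             ┃■■■■1   11               
             ┃■■■■2221                 
             ┃■■■■■■■2                 
             ┃■■■■■■■2                 
             ┃■■■■■■■2                 
             ┃■■■■■■■221               
             ┃■■■■■■■■■■               
             ┃■■■■■■■■■■               
             ┃■■■■■■■■■■               
━━━━━━━━━━━━━━━━━━━━━━━━━━━━━━━━━━━━━┓ 
DialogModal                          ┃ 
─────────────────────────────────────┨ 
he framework handles configuration fi┃━
he algorithm handles cached results r┃ 
rror handling implements batch operat┃ 
ata processing manages log entries ef┃ 
ata processing analyzes thread pools ┃ 
ata processing coordinates batch oper┃ 
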